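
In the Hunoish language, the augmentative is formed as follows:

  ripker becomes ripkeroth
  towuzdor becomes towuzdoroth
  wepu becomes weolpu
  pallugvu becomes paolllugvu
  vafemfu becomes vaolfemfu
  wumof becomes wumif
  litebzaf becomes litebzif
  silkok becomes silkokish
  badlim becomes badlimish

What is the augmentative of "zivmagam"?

zivmagamish

"zivmagam" ends in -m. The one such stem in the data (badlim → badlimish) adds -ish, so the same rule applies.
The other patterns: stems ending in -r add -oth; stems ending in -u insert -ol- after the first vowel; stems ending in -f change the last vowel to 'i'.
So zivmagam → zivmagamish.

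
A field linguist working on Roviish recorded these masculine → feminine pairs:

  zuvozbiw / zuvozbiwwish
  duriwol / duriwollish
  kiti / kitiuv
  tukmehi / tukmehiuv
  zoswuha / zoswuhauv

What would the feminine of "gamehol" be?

zuvozbiw and tukmehi both have last vowel 'i' yet inflect differently (zuvozbiwwish, tukmehiuv), so the last vowel is not what conditions the rule; whether the stem ends in a vowel or a consonant is.
"gamehol" ends in a consonant. The stems ending in a consonant (duriwol → duriwollish, zuvozbiw → zuvozbiwwish) double the final consonant and add -ish.
So gamehol → gamehollish.

gamehollish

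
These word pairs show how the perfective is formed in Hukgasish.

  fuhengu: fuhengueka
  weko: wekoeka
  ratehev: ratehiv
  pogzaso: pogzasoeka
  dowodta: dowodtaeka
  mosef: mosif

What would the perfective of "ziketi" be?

ziketieka

pogzaso and ratehev both have 3 vowels yet inflect differently (pogzasoeka, ratehiv), so the number of vowels is not what conditions the rule; whether the stem ends in a vowel or a consonant is.
"ziketi" ends in a vowel. The stems ending in a vowel (pogzaso → pogzasoeka, fuhengu → fuhengueka, weko → wekoeka) add -eka.
So ziketi → ziketieka.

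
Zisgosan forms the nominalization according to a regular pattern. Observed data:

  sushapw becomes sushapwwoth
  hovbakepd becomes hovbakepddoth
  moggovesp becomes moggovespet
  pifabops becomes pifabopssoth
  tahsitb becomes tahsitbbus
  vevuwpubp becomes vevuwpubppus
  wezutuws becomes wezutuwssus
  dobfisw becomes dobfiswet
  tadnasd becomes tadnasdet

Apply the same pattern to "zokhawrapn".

sushapw and dobfisw both end in -w yet inflect differently (sushapwwoth, dobfiswet), so the final letter is not what conditions the rule; the second-to-last letter is.
"zokhawrapn" has second-to-last letter 'p'. The stems whose second-to-last letter is 'p' (sushapw → sushapwwoth, pifabops → pifabopssoth, hovbakepd → hovbakepddoth) double the final consonant and add -oth.
The other patterns: stems whose second-to-last letter is 's' add -et; stems whose second-to-last letter is 'b', 't' or 'w' double the final consonant and add -us.
So zokhawrapn → zokhawrapnnoth.

zokhawrapnnoth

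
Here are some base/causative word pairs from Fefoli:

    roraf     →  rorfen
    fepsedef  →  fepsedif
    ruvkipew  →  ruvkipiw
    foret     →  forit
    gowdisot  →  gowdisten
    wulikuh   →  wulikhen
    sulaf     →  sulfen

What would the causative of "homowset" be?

fepsedef and roraf both end in -f yet inflect differently (fepsedif, rorfen), so the final letter is not what conditions the rule; the last vowel is.
"homowset" has last vowel 'e'. The stems whose last vowel is 'e' (ruvkipew → ruvkipiw, fepsedef → fepsedif, foret → forit) change the last vowel to 'i'.
The other pattern: stems whose last vowel is 'a', 'o' or 'u' delete the last vowel and add -en.
So homowset → homowsit.

homowsit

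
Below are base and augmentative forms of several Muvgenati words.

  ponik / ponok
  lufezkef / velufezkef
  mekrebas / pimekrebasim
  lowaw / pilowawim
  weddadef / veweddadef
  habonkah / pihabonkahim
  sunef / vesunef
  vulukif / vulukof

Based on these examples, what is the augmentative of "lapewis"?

sunef and vulukif both end in -f yet inflect differently (vesunef, vulukof), so the final letter is not what conditions the rule; the last vowel is.
"lapewis" has last vowel 'i'. The stems whose last vowel is 'i' (ponik → ponok, vulukif → vulukof) change the last vowel to 'o'.
The other patterns: stems whose last vowel is 'e' add the prefix ve-; stems whose last vowel is 'a' add pi- … -im around the stem.
So lapewis → lapewos.

lapewos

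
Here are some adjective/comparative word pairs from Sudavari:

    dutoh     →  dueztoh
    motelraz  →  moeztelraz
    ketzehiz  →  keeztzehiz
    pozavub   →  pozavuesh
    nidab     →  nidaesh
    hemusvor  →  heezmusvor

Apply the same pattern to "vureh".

vuezreh

nidab and motelraz both have last vowel 'a' yet inflect differently (nidaesh, moeztelraz), so the last vowel is not what conditions the rule; the final letter is.
"vureh" ends in -h. The one such stem in the data (dutoh → dueztoh) inserts -ez- after the first vowel (as do hemusvor, motelraz), so the same rule applies.
The other pattern: stems ending in -b drop the final letter and add -esh.
So vureh → vuezreh.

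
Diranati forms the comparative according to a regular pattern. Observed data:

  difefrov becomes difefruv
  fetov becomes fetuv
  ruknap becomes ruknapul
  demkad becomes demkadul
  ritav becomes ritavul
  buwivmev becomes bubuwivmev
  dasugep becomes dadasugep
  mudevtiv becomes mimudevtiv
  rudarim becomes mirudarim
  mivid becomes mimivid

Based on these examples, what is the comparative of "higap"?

higapul

difefrov and ritav both end in -v yet inflect differently (difefruv, ritavul), so the final letter is not what conditions the rule; the last vowel is.
"higap" has last vowel 'a'. The stems whose last vowel is 'a' (ruknap → ruknapul, demkad → demkadul, ritav → ritavul) add -ul.
The other patterns: stems whose last vowel is 'o' change the last vowel to 'u'; stems whose last vowel is 'e' repeat the first consonant+vowel as a prefix; stems whose last vowel is 'i' add the prefix mi-.
So higap → higapul.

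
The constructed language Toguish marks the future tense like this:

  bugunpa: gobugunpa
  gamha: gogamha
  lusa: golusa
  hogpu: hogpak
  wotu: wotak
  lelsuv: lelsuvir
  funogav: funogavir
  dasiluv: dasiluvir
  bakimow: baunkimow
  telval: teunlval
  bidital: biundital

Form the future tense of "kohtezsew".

kounhtezsew

"kohtezsew" ends in -w. The one such stem in the data (bakimow → baunkimow) inserts -un- after the first vowel (as do telval, bidital), so the same rule applies.
The other patterns: stems ending in -a add the prefix go-; stems ending in -u drop the final letter and add -ak; stems ending in -v add -ir.
So kohtezsew → kounhtezsew.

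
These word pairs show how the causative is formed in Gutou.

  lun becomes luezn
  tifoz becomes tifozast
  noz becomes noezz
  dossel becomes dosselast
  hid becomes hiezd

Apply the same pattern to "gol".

"gol" has 1 vowel. The stems with 1 vowel (hid → hiezd, lun → luezn, noz → noezz) insert -ez- after the first vowel.
The other pattern: stems with 2 vowels add -ast.
So gol → goezl.

goezl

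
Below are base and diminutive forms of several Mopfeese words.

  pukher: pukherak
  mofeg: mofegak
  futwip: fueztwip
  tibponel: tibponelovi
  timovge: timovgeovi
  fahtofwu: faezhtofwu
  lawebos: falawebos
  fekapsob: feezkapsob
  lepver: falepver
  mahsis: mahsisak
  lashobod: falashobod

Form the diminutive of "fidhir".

fiezdhir

"fidhir" begins with f-. The stems beginning with f- (fekapsob → feezkapsob, fahtofwu → faezhtofwu, futwip → fueztwip) insert -ez- after the first vowel.
The other patterns: stems beginning with l- add the prefix fa-; stems beginning with t- add -ovi; stems beginning with m- or p- add -ak.
So fidhir → fiezdhir.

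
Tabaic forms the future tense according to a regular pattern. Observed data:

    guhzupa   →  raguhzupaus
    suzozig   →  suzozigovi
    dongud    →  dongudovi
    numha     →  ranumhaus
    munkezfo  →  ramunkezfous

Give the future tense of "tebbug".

tebbugovi

suzozig and munkezfo both have 3 vowels yet inflect differently (suzozigovi, ramunkezfous), so the number of vowels is not what conditions the rule; whether the stem ends in a vowel or a consonant is.
"tebbug" ends in a consonant. The stems ending in a consonant (dongud → dongudovi, suzozig → suzozigovi) add -ovi.
The other pattern: stems ending in a vowel add ra- … -us around the stem.
So tebbug → tebbugovi.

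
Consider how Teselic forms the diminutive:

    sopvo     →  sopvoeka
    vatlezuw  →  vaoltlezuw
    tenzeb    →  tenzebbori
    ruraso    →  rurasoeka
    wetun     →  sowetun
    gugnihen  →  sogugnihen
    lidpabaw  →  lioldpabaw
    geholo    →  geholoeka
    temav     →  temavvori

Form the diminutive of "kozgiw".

gugnihen and tenzeb both have last vowel 'e' yet inflect differently (sogugnihen, tenzebbori), so the last vowel is not what conditions the rule; the final letter is.
"kozgiw" ends in -w. The stems ending in -w (lidpabaw → lioldpabaw, vatlezuw → vaoltlezuw) insert -ol- after the first vowel.
So kozgiw → koolzgiw.

koolzgiw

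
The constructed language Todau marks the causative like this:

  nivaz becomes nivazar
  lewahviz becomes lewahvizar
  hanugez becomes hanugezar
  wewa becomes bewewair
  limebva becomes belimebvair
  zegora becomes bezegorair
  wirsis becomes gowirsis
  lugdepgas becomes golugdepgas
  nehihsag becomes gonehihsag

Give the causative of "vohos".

nivaz and wewa both have last vowel 'a' yet inflect differently (nivazar, bewewair), so the last vowel is not what conditions the rule; the final letter is.
"vohos" ends in -s. The stems ending in -s (wirsis → gowirsis, lugdepgas → golugdepgas) add the prefix go-.
So vohos → govohos.

govohos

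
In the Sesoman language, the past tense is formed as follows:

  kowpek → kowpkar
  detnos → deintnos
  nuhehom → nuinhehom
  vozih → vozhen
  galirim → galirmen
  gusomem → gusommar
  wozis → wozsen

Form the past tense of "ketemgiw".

ketemgwen

nuhehom and gusomem both end in -m yet inflect differently (nuinhehom, gusommar), so the final letter is not what conditions the rule; the last vowel is.
"ketemgiw" has last vowel 'i'. The stems whose last vowel is 'i' (galirim → galirmen, wozis → wozsen, vozih → vozhen) delete the last vowel and add -en.
The other patterns: stems whose last vowel is 'o' insert -in- after the first vowel; stems whose last vowel is 'e' delete the last vowel and add -ar.
So ketemgiw → ketemgwen.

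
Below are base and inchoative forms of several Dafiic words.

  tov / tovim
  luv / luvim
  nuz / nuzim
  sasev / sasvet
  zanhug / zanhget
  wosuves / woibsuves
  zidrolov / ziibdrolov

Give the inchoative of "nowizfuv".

"nowizfuv" has 3 vowels. The stems with 3 vowels (wosuves → woibsuves, zidrolov → ziibdrolov) insert -ib- after the first vowel.
So nowizfuv → noibwizfuv.

noibwizfuv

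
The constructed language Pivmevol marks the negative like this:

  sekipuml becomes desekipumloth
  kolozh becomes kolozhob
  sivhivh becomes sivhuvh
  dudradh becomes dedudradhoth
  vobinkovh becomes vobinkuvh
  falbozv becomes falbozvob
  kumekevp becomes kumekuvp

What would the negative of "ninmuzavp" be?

kolozh and sivhivh both end in -h yet inflect differently (kolozhob, sivhuvh), so the final letter is not what conditions the rule; the second-to-last letter is.
"ninmuzavp" has second-to-last letter 'v'. The stems whose second-to-last letter is 'v' (sivhivh → sivhuvh, kumekevp → kumekuvp, vobinkovh → vobinkuvh) change the last vowel to 'u'.
The other patterns: stems whose second-to-last letter is 'z' add -ob; stems whose second-to-last letter is 'd' or 'm' add de- … -oth around the stem.
So ninmuzavp → ninmuzuvp.

ninmuzuvp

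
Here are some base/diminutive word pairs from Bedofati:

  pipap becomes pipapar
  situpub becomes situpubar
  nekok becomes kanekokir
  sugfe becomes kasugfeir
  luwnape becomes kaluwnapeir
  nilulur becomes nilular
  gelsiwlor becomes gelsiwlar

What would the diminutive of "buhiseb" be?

situpub and nilulur both have last vowel 'u' yet inflect differently (situpubar, nilular), so the last vowel is not what conditions the rule; the final letter is.
"buhiseb" ends in -b. The one such stem in the data (situpub → situpubar) adds -ar, so the same rule applies.
So buhiseb → buhisebar.

buhisebar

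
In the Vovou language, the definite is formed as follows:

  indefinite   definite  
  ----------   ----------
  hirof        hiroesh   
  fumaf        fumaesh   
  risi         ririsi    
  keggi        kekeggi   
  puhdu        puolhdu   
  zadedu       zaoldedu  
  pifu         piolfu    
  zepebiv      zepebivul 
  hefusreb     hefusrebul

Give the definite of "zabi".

"zabi" ends in -i. The stems ending in -i (risi → ririsi, keggi → kekeggi) repeat the first consonant+vowel as a prefix.
So zabi → zazabi.

zazabi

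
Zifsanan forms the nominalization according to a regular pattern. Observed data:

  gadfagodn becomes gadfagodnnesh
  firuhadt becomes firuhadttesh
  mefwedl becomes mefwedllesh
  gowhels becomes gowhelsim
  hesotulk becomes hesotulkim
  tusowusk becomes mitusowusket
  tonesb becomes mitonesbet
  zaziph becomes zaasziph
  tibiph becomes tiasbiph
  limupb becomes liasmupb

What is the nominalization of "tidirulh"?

tidirulhim

hesotulk and tusowusk both end in -k yet inflect differently (hesotulkim, mitusowusket), so the final letter is not what conditions the rule; the second-to-last letter is.
"tidirulh" has second-to-last letter 'l'. The stems whose second-to-last letter is 'l' (gowhels → gowhelsim, hesotulk → hesotulkim) add -im.
The other patterns: stems whose second-to-last letter is 'd' double the final consonant and add -esh; stems whose second-to-last letter is 's' add mi- … -et around the stem; stems whose second-to-last letter is 'p' insert -as- after the first vowel.
So tidirulh → tidirulhim.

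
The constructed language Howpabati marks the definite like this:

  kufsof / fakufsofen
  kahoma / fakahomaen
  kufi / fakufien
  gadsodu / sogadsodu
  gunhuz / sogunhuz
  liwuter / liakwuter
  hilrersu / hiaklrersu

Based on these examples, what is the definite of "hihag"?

gadsodu and hilrersu both end in -u yet inflect differently (sogadsodu, hiaklrersu), so the final letter is not what conditions the rule; the first letter is.
"hihag" begins with h-. The one such stem in the data (hilrersu → hiaklrersu) inserts -ak- after the first vowel (as does liwuter), so the same rule applies.
So hihag → hiakhag.

hiakhag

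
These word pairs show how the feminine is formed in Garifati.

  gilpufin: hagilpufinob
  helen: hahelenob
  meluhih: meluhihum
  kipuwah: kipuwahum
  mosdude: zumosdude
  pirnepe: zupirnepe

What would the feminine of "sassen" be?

gilpufin and meluhih both have last vowel 'i' yet inflect differently (hagilpufinob, meluhihum), so the last vowel is not what conditions the rule; the final letter is.
"sassen" ends in -n. The stems ending in -n (gilpufin → hagilpufinob, helen → hahelenob) add ha- … -ob around the stem.
So sassen → hasassenob.

hasassenob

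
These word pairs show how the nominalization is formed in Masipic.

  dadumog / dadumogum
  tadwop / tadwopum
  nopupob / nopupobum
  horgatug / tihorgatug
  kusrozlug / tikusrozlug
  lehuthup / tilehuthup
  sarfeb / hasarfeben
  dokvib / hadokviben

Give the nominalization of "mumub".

dadumog and horgatug both end in -g yet inflect differently (dadumogum, tihorgatug), so the final letter is not what conditions the rule; the last vowel is.
"mumub" has last vowel 'u'. The stems whose last vowel is 'u' (horgatug → tihorgatug, kusrozlug → tikusrozlug, lehuthup → tilehuthup) add the prefix ti-.
So mumub → timumub.

timumub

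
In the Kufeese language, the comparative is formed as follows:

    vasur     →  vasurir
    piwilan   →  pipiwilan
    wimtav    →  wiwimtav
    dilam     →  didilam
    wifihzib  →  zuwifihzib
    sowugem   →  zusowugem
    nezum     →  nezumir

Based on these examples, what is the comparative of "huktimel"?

zuhuktimel

nezum and sowugem both end in -m yet inflect differently (nezumir, zusowugem), so the final letter is not what conditions the rule; the last vowel is.
"huktimel" has last vowel 'e'. The one such stem in the data (sowugem → zusowugem) adds the prefix zu-, so the same rule applies.
The other patterns: stems whose last vowel is 'u' add -ir; stems whose last vowel is 'a' repeat the first consonant+vowel as a prefix.
So huktimel → zuhuktimel.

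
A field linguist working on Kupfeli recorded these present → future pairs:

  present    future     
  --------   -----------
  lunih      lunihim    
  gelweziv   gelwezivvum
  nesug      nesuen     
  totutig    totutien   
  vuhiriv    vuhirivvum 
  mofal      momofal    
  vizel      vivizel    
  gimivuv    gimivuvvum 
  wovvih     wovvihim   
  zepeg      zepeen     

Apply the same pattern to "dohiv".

lunih and gelweziv both have last vowel 'i' yet inflect differently (lunihim, gelwezivvum), so the last vowel is not what conditions the rule; the final letter is.
"dohiv" ends in -v. The stems ending in -v (gimivuv → gimivuvvum, gelweziv → gelwezivvum, vuhiriv → vuhirivvum) double the final consonant and add -um.
The other patterns: stems ending in -h add -im; stems ending in -g drop the final letter and add -en; stems ending in -l repeat the first consonant+vowel as a prefix.
So dohiv → dohivvum.

dohivvum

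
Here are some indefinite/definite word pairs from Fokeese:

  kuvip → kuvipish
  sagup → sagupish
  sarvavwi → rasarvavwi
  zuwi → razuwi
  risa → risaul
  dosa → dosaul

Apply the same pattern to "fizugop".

"fizugop" ends in -p. The stems ending in -p (kuvip → kuvipish, sagup → sagupish) add -ish.
So fizugop → fizugopish.

fizugopish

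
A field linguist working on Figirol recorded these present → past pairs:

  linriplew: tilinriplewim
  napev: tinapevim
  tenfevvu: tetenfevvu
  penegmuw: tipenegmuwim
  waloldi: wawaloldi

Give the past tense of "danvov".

"danvov" ends in a consonant. The stems ending in a consonant (penegmuw → tipenegmuwim, napev → tinapevim, linriplew → tilinriplewim) add ti- … -im around the stem.
The other pattern: stems ending in a vowel repeat the first consonant+vowel as a prefix.
So danvov → tidanvovim.

tidanvovim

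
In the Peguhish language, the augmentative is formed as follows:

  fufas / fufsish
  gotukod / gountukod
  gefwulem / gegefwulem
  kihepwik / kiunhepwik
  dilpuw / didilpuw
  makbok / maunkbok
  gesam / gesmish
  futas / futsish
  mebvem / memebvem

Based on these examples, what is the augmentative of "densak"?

gesam and gefwulem both end in -m yet inflect differently (gesmish, gegefwulem), so the final letter is not what conditions the rule; the last vowel is.
"densak" has last vowel 'a'. The stems whose last vowel is 'a' (futas → futsish, fufas → fufsish, gesam → gesmish) delete the last vowel and add -ish.
The other patterns: stems whose last vowel is 'i' or 'o' insert -un- after the first vowel; stems whose last vowel is 'e' or 'u' repeat the first consonant+vowel as a prefix.
So densak → denskish.

denskish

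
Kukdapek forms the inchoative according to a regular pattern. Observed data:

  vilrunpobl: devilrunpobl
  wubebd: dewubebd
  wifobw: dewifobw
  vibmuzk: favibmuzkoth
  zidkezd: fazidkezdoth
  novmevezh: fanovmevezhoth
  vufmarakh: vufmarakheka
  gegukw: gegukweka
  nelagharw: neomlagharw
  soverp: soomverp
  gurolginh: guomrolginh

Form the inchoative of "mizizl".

"mizizl" has second-to-last letter 'z'. The stems whose second-to-last letter is 'z' (vibmuzk → favibmuzkoth, zidkezd → fazidkezdoth, novmevezh → fanovmevezhoth) add fa- … -oth around the stem.
The other patterns: stems whose second-to-last letter is 'b' add the prefix de-; stems whose second-to-last letter is 'k' add -eka; stems whose second-to-last letter is 'n' or 'r' insert -om- after the first vowel.
So mizizl → famizizloth.

famizizloth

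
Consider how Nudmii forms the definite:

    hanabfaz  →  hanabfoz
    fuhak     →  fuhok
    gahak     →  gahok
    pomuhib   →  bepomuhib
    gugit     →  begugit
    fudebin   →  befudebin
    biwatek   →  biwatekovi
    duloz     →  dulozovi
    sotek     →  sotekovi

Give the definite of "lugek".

lugekovi

fuhak and biwatek both end in -k yet inflect differently (fuhok, biwatekovi), so the final letter is not what conditions the rule; the last vowel is.
"lugek" has last vowel 'e'. The stems whose last vowel is 'e' (biwatek → biwatekovi, sotek → sotekovi) add -ovi.
The other patterns: stems whose last vowel is 'a' change the last vowel to 'o'; stems whose last vowel is 'i' add the prefix be-.
So lugek → lugekovi.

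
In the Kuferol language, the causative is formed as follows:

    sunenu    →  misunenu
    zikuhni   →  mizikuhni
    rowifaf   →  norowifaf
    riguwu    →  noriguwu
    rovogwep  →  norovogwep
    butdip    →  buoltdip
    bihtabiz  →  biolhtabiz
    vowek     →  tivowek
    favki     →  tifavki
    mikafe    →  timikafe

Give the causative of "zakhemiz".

mizakhemiz

sunenu and riguwu both end in -u yet inflect differently (misunenu, noriguwu), so the final letter is not what conditions the rule; the first letter is.
"zakhemiz" begins with z-. The one such stem in the data (zikuhni → mizikuhni) adds the prefix mi-, so the same rule applies.
So zakhemiz → mizakhemiz.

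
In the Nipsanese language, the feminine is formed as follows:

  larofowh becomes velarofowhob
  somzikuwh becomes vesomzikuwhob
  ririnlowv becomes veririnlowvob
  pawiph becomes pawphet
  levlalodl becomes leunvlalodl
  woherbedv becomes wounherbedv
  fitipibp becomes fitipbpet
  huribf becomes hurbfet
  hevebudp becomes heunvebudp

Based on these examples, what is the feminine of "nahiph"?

nahphet

ririnlowv and woherbedv both end in -v yet inflect differently (veririnlowvob, wounherbedv), so the final letter is not what conditions the rule; the second-to-last letter is.
"nahiph" has second-to-last letter 'p'. The one such stem in the data (pawiph → pawphet) deletes the last vowel and adds -et (as do huribf, fitipibp), so the same rule applies.
So nahiph → nahphet.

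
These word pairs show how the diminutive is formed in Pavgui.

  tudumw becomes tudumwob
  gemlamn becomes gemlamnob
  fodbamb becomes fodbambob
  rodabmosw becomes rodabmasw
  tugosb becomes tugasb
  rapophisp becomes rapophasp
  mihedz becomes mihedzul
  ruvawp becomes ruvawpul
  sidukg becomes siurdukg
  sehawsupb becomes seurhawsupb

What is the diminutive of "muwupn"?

muurwupn

"muwupn" has second-to-last letter 'p'. The one such stem in the data (sehawsupb → seurhawsupb) inserts -ur- after the first vowel (as does sidukg), so the same rule applies.
So muwupn → muurwupn.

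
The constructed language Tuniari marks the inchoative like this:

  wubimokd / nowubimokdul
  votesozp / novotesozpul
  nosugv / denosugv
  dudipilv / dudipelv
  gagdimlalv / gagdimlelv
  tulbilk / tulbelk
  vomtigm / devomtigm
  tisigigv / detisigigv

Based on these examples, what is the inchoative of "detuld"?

deteld

nosugv and dudipilv both end in -v yet inflect differently (denosugv, dudipelv), so the final letter is not what conditions the rule; the second-to-last letter is.
"detuld" has second-to-last letter 'l'. The stems whose second-to-last letter is 'l' (tulbilk → tulbelk, dudipilv → dudipelv, gagdimlalv → gagdimlelv) change the last vowel to 'e'.
The other patterns: stems whose second-to-last letter is 'g' add the prefix de-; stems whose second-to-last letter is 'k' or 'z' add no- … -ul around the stem.
So detuld → deteld.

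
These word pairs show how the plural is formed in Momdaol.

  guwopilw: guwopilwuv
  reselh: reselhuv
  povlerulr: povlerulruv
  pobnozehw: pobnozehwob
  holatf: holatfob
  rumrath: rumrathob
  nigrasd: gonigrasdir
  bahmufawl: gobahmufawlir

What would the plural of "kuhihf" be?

"kuhihf" has second-to-last letter 'h'. The one such stem in the data (pobnozehw → pobnozehwob) adds -ob, so the same rule applies.
The other patterns: stems whose second-to-last letter is 'l' add -uv; stems whose second-to-last letter is 's' or 'w' add go- … -ir around the stem.
So kuhihf → kuhihfob.

kuhihfob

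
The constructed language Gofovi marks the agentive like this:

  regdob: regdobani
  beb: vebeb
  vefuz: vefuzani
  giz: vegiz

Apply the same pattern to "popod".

popodani

beb and regdob both end in -b yet inflect differently (vebeb, regdobani), so the final letter is not what conditions the rule; the number of vowels is.
"popod" has 2 vowels. The stems with 2 vowels (regdob → regdobani, vefuz → vefuzani) add -ani.
The other pattern: stems with 1 vowel add the prefix ve-.
So popod → popodani.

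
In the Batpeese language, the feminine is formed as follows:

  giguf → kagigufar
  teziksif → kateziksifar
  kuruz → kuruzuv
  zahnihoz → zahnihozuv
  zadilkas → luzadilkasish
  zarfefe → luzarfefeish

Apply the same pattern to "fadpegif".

kafadpegifar

giguf and kuruz both have last vowel 'u' yet inflect differently (kagigufar, kuruzuv), so the last vowel is not what conditions the rule; the final letter is.
"fadpegif" ends in -f. The stems ending in -f (giguf → kagigufar, teziksif → kateziksifar) add ka- … -ar around the stem.
The other patterns: stems ending in -z add -uv; stems ending in -e or -s add lu- … -ish around the stem.
So fadpegif → kafadpegifar.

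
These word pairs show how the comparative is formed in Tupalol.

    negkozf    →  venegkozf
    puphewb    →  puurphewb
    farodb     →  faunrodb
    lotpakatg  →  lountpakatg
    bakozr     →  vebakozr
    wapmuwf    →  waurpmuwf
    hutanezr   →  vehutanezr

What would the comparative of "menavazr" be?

vemenavazr

wapmuwf and negkozf both end in -f yet inflect differently (waurpmuwf, venegkozf), so the final letter is not what conditions the rule; the second-to-last letter is.
"menavazr" has second-to-last letter 'z'. The stems whose second-to-last letter is 'z' (negkozf → venegkozf, bakozr → vebakozr, hutanezr → vehutanezr) add the prefix ve-.
The other patterns: stems whose second-to-last letter is 'w' insert -ur- after the first vowel; stems whose second-to-last letter is 'd' or 't' insert -un- after the first vowel.
So menavazr → vemenavazr.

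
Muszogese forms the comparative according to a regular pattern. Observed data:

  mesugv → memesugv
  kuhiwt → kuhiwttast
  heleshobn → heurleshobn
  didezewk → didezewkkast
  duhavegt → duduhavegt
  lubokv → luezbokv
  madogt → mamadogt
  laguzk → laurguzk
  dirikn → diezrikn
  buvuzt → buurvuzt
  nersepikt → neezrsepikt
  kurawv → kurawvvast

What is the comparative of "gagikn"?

gaezgikn

nersepikt and duhavegt both end in -t yet inflect differently (neezrsepikt, duduhavegt), so the final letter is not what conditions the rule; the second-to-last letter is.
"gagikn" has second-to-last letter 'k'. The stems whose second-to-last letter is 'k' (nersepikt → neezrsepikt, dirikn → diezrikn, lubokv → luezbokv) insert -ez- after the first vowel.
So gagikn → gaezgikn.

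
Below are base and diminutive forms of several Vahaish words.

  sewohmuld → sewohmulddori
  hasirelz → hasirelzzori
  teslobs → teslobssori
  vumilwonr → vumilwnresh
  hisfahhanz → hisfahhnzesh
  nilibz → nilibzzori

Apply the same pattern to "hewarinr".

hewarnresh

hisfahhanz and nilibz both end in -z yet inflect differently (hisfahhnzesh, nilibzzori), so the final letter is not what conditions the rule; the second-to-last letter is.
"hewarinr" has second-to-last letter 'n'. The stems whose second-to-last letter is 'n' (vumilwonr → vumilwnresh, hisfahhanz → hisfahhnzesh) delete the last vowel and add -esh.
The other pattern: stems whose second-to-last letter is 'b' or 'l' double the final consonant and add -ori.
So hewarinr → hewarnresh.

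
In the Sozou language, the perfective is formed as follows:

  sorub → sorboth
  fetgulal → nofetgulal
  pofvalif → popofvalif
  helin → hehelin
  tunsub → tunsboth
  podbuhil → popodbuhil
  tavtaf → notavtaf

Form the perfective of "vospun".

fetgulal and podbuhil both end in -l yet inflect differently (nofetgulal, popodbuhil), so the final letter is not what conditions the rule; the last vowel is.
"vospun" has last vowel 'u'. The stems whose last vowel is 'u' (tunsub → tunsboth, sorub → sorboth) delete the last vowel and add -oth.
The other patterns: stems whose last vowel is 'a' add the prefix no-; stems whose last vowel is 'i' repeat the first consonant+vowel as a prefix.
So vospun → vospnoth.

vospnoth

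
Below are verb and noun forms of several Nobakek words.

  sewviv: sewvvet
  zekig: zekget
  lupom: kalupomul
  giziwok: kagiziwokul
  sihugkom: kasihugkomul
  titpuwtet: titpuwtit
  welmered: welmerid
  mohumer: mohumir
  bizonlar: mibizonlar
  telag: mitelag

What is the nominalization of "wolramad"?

miwolramad

"wolramad" has last vowel 'a'. The stems whose last vowel is 'a' (bizonlar → mibizonlar, telag → mitelag) add the prefix mi-.
The other patterns: stems whose last vowel is 'i' delete the last vowel and add -et; stems whose last vowel is 'o' add ka- … -ul around the stem; stems whose last vowel is 'e' change the last vowel to 'i'.
So wolramad → miwolramad.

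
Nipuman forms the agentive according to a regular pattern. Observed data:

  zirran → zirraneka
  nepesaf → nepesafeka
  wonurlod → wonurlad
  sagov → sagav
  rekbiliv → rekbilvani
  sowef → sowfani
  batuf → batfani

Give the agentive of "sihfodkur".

sagov and rekbiliv both end in -v yet inflect differently (sagav, rekbilvani), so the final letter is not what conditions the rule; the last vowel is.
"sihfodkur" has last vowel 'u'. The one such stem in the data (batuf → batfani) deletes the last vowel and adds -ani (as do rekbiliv, sowef), so the same rule applies.
The other patterns: stems whose last vowel is 'a' add -eka; stems whose last vowel is 'o' change the last vowel to 'a'.
So sihfodkur → sihfodkrani.

sihfodkrani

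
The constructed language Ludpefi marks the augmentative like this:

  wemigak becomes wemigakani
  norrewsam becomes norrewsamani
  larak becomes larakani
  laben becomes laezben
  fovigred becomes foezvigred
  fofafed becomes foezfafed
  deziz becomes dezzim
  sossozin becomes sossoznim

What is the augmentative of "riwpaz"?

riwpazani

laben and sossozin both end in -n yet inflect differently (laezben, sossoznim), so the final letter is not what conditions the rule; the last vowel is.
"riwpaz" has last vowel 'a'. The stems whose last vowel is 'a' (wemigak → wemigakani, norrewsam → norrewsamani, larak → larakani) add -ani.
The other patterns: stems whose last vowel is 'e' insert -ez- after the first vowel; stems whose last vowel is 'i' delete the last vowel and add -im.
So riwpaz → riwpazani.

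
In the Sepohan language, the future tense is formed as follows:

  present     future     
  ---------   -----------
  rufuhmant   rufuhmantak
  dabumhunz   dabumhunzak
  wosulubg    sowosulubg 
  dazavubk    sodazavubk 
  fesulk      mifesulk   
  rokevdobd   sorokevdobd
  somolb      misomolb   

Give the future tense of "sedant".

dazavubk and fesulk both end in -k yet inflect differently (sodazavubk, mifesulk), so the final letter is not what conditions the rule; the second-to-last letter is.
"sedant" has second-to-last letter 'n'. The stems whose second-to-last letter is 'n' (dabumhunz → dabumhunzak, rufuhmant → rufuhmantak) add -ak.
The other patterns: stems whose second-to-last letter is 'b' add the prefix so-; stems whose second-to-last letter is 'l' add the prefix mi-.
So sedant → sedantak.

sedantak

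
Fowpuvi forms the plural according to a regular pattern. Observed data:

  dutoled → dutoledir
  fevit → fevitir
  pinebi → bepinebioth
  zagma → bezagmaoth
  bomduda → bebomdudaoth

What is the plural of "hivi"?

fevit and pinebi both have last vowel 'i' yet inflect differently (fevitir, bepinebioth), so the last vowel is not what conditions the rule; whether the stem ends in a vowel or a consonant is.
"hivi" ends in a vowel. The stems ending in a vowel (pinebi → bepinebioth, zagma → bezagmaoth, bomduda → bebomdudaoth) add be- … -oth around the stem.
So hivi → behivioth.

behivioth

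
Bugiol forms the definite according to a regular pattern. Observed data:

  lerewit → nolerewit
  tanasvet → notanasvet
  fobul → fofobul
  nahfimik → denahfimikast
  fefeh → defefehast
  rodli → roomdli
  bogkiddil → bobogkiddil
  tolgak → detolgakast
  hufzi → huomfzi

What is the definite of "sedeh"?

"sedeh" ends in -h. The one such stem in the data (fefeh → defefehast) adds de- … -ast around the stem, so the same rule applies.
So sedeh → desedehast.

desedehast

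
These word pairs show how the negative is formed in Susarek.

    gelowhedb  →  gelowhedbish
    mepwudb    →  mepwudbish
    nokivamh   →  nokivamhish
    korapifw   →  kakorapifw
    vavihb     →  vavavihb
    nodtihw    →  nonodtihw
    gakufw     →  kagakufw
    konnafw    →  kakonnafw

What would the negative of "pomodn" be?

pomodnish

nodtihw and korapifw both end in -w yet inflect differently (nonodtihw, kakorapifw), so the final letter is not what conditions the rule; the second-to-last letter is.
"pomodn" has second-to-last letter 'd'. The stems whose second-to-last letter is 'd' (gelowhedb → gelowhedbish, mepwudb → mepwudbish) add -ish.
The other patterns: stems whose second-to-last letter is 'h' repeat the first consonant+vowel as a prefix; stems whose second-to-last letter is 'f' add the prefix ka-.
So pomodn → pomodnish.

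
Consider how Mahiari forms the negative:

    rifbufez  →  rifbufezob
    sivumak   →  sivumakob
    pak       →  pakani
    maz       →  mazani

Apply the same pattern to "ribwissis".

ribwissisob

"ribwissis" has 3 vowels. The stems with 3 vowels (rifbufez → rifbufezob, sivumak → sivumakob) add -ob.
So ribwissis → ribwissisob.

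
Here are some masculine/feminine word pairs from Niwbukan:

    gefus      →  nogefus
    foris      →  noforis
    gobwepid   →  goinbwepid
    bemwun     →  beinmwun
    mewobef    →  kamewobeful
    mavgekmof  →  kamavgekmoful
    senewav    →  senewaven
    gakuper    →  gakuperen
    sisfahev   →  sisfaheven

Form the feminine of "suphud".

suinphud

foris and gobwepid both have last vowel 'i' yet inflect differently (noforis, goinbwepid), so the last vowel is not what conditions the rule; the final letter is.
"suphud" ends in -d. The one such stem in the data (gobwepid → goinbwepid) inserts -in- after the first vowel (as does bemwun), so the same rule applies.
The other patterns: stems ending in -s add the prefix no-; stems ending in -f add ka- … -ul around the stem; stems ending in -r or -v add -en.
So suphud → suinphud.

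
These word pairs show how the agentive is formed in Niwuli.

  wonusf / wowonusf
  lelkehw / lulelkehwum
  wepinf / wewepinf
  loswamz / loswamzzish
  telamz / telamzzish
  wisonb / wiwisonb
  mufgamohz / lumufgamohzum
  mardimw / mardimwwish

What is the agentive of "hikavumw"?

"hikavumw" has second-to-last letter 'm'. The stems whose second-to-last letter is 'm' (mardimw → mardimwwish, telamz → telamzzish, loswamz → loswamzzish) double the final consonant and add -ish.
The other patterns: stems whose second-to-last letter is 'h' add lu- … -um around the stem; stems whose second-to-last letter is 'n' or 's' repeat the first consonant+vowel as a prefix.
So hikavumw → hikavumwwish.

hikavumwwish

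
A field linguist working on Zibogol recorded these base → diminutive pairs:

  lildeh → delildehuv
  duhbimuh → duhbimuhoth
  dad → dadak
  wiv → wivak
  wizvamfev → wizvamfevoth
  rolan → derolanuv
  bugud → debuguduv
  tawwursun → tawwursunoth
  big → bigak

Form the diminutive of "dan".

danak

dad and bugud both end in -d yet inflect differently (dadak, debuguduv), so the final letter is not what conditions the rule; the number of vowels is.
"dan" has 1 vowel. The stems with 1 vowel (big → bigak, dad → dadak, wiv → wivak) add -ak.
So dan → danak.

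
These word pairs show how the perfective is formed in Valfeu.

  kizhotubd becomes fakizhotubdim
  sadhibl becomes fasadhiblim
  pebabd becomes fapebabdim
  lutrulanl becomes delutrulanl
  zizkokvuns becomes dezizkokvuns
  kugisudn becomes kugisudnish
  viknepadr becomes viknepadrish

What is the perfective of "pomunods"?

sadhibl and lutrulanl both end in -l yet inflect differently (fasadhiblim, delutrulanl), so the final letter is not what conditions the rule; the second-to-last letter is.
"pomunods" has second-to-last letter 'd'. The stems whose second-to-last letter is 'd' (kugisudn → kugisudnish, viknepadr → viknepadrish) add -ish.
The other patterns: stems whose second-to-last letter is 'b' add fa- … -im around the stem; stems whose second-to-last letter is 'n' add the prefix de-.
So pomunods → pomunodsish.

pomunodsish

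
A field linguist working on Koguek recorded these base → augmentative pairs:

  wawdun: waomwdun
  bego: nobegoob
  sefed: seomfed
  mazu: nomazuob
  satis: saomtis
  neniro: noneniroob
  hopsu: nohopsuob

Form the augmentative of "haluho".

"haluho" ends in a vowel. The stems ending in a vowel (bego → nobegoob, mazu → nomazuob, neniro → noneniroob) add no- … -ob around the stem.
So haluho → nohaluhoob.

nohaluhoob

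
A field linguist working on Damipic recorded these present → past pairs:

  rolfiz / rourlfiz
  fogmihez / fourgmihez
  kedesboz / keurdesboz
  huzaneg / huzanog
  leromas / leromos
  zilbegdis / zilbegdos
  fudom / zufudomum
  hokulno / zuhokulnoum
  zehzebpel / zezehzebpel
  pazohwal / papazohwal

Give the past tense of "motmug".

"motmug" ends in -g. The one such stem in the data (huzaneg → huzanog) changes the last vowel to 'o' (as do leromas, zilbegdis), so the same rule applies.
The other patterns: stems ending in -z insert -ur- after the first vowel; stems ending in -m or -o add zu- … -um around the stem; stems ending in -l repeat the first consonant+vowel as a prefix.
So motmug → motmog.

motmog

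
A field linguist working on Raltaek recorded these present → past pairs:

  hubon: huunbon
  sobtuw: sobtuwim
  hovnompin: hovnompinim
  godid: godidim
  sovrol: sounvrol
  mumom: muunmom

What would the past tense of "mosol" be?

mounsol

"mosol" has last vowel 'o'. The stems whose last vowel is 'o' (sovrol → sounvrol, hubon → huunbon, mumom → muunmom) insert -un- after the first vowel.
The other pattern: stems whose last vowel is 'i' or 'u' add -im.
So mosol → mounsol.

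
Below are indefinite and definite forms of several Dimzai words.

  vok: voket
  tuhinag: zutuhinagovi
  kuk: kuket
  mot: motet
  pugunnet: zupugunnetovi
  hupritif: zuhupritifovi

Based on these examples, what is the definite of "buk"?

buket

pugunnet and mot both end in -t yet inflect differently (zupugunnetovi, motet), so the final letter is not what conditions the rule; the number of vowels is.
"buk" has 1 vowel. The stems with 1 vowel (mot → motet, kuk → kuket, vok → voket) add -et.
The other pattern: stems with 3 vowels add zu- … -ovi around the stem.
So buk → buket.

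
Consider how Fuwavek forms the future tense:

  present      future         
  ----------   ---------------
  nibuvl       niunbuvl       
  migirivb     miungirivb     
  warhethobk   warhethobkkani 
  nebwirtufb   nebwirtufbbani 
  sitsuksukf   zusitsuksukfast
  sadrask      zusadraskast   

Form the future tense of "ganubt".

migirivb and nebwirtufb both end in -b yet inflect differently (miungirivb, nebwirtufbbani), so the final letter is not what conditions the rule; the second-to-last letter is.
"ganubt" has second-to-last letter 'b'. The one such stem in the data (warhethobk → warhethobkkani) doubles the final consonant and adds -ani (as does nebwirtufb), so the same rule applies.
The other patterns: stems whose second-to-last letter is 'v' insert -un- after the first vowel; stems whose second-to-last letter is 'k' or 's' add zu- … -ast around the stem.
So ganubt → ganubttani.

ganubttani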